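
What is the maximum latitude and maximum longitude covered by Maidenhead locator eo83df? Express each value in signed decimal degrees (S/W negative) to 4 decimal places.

53.2500, -83.6667

Field E=4, O=14: +4·20° lon, +14·10° lat → SW at lon -100°, lat 50°.
Square 8, 3: +8·2° lon, +3·1° lat → SW at lon -84°, lat 53°.
Subsquare d=3, f=5: +3·0.0833333° lon, +5·0.0416667° lat → SW at lon -83.75°, lat 53.2083°.
Cell spans 0.0833333° lon × 0.0416667° lat. NE corner is SW corner plus one full cell.
latitude 53.2500, longitude -83.6667.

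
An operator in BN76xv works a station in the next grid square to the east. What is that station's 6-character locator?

Longitude subsquare x = 23; +1 → 24, wraps to 0 = a, carry into square.
Longitude square 7; +1 → 8.
The latitude characters are unchanged.

BN86av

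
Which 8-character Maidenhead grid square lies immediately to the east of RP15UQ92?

Longitude extended square 9; +1 → 10, wraps to 0, carry into subsquare.
Longitude subsquare u = 20; +1 → 21 = v.
The latitude characters are unchanged.

RP15vq02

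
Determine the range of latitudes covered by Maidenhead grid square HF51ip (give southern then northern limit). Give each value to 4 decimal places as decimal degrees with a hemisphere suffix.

Field H=7, F=5: +7·20° lon, +5·10° lat → SW at lon -40°, lat -40°.
Square 5, 1: +5·2° lon, +1·1° lat → SW at lon -30°, lat -39°.
Subsquare i=8, p=15: +8·0.0833333° lon, +15·0.0416667° lat → SW at lon -29.3333°, lat -38.375°.
Cell spans 0.0833333° lon × 0.0416667° lat.
south 38.3750° S, north 38.3333° S.

38.3750° S, 38.3333° S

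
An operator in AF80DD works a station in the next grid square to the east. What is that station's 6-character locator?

Longitude subsquare d = 3; +1 → 4 = e.
The latitude characters are unchanged.

AF80ed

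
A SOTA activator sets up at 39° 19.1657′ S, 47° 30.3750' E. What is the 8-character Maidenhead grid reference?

Offset from 180°W / 90°S: lon 227.50625°, lat 50.68057°.
Field (20°×10°, letters A–R): lon ⌊227.50625/20⌋ = 11 → L; lat ⌊50.68057/10⌋ = 5 → F.
Square (2°×1°, digits 0–9): lon ⌊7.50625/2⌋ = 3; lat ⌊0.68057/1⌋ = 0.
Subsquare (5′×2.5′, letters a–x): lon ⌊1.50625/0.0833333⌋ = 18 → s; lat ⌊0.68057/0.0416667⌋ = 16 → q.
Extended square (30″×15″, digits 0–9): lon ⌊0.00625/0.00833333⌋ = 0; lat ⌊0.01390/0.00416667⌋ = 3.

LF30sq03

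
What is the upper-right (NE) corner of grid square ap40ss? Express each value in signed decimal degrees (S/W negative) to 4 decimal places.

60.7917, -170.4167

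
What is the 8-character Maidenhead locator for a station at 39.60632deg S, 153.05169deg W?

BF30lj34

Offset from 180°W / 90°S: lon 26.94831°, lat 50.39368°.
Field: 26.94831/20 → 1 → B, 50.39368/10 → 5 → F; chars BF.
Square: 6.94831/2 → 3, 0.39368/1 → 0; chars 30.
Subsquare: 0.94831/0.0833333 → 11 → l, 0.39368/0.0416667 → 9 → j; chars lj.
Extended square: 0.03164/0.00833333 → 3, 0.01868/0.00416667 → 4; chars 34.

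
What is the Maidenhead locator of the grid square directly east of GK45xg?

Longitude subsquare x = 23; +1 → 24, wraps to 0 = a, carry into square.
Longitude square 4; +1 → 5.
The latitude characters are unchanged.

GK55ag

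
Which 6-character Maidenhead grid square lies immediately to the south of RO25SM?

Latitude subsquare m = 12; −1 → 11 = l.
The longitude characters are unchanged.

RO25sl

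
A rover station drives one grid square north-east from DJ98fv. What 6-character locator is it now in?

DJ98gw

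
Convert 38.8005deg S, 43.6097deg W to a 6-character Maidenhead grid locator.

GF81ee

Add 180° to longitude and 90° to latitude: 136.3903, 51.1995.
Field (20°×10°, letters A–R): lon ⌊136.3903/20⌋ = 6 → G; lat ⌊51.1995/10⌋ = 5 → F.
Square (2°×1°, digits 0–9): lon ⌊16.3903/2⌋ = 8; lat ⌊1.1995/1⌋ = 1.
Subsquare (5′×2.5′, letters a–x): lon ⌊0.3903/0.0833333⌋ = 4 → e; lat ⌊0.1995/0.0416667⌋ = 4 → e.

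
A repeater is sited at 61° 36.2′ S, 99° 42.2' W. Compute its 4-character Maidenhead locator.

EC08

Shift to the Maidenhead origin (180°W, 90°S): lon 80.30, lat 28.40.
Field (20°×10°, letters A–R): lon ⌊80.30/20⌋ = 4 → E; lat ⌊28.40/10⌋ = 2 → C.
Square (2°×1°, digits 0–9): lon ⌊0.30/2⌋ = 0; lat ⌊8.40/1⌋ = 8.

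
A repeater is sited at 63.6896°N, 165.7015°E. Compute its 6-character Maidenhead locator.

Shift to the Maidenhead origin (180°W, 90°S): lon 345.7015, lat 153.6896.
Field (20°×10°, letters A–R): lon ⌊345.7015/20⌋ = 17 → R; lat ⌊153.6896/10⌋ = 15 → P.
Square (2°×1°, digits 0–9): lon ⌊5.7015/2⌋ = 2; lat ⌊3.6896/1⌋ = 3.
Subsquare (5′×2.5′, letters a–x): lon ⌊1.7015/0.0833333⌋ = 20 → u; lat ⌊0.6896/0.0416667⌋ = 16 → q.

RP23uq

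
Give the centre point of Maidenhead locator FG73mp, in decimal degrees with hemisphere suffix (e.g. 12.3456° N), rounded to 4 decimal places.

26.3542° S, 64.9583° W

Field F=5, G=6: +5·20° lon, +6·10° lat → SW at lon -80°, lat -30°.
Square 7, 3: +7·2° lon, +3·1° lat → SW at lon -66°, lat -27°.
Subsquare m=12, p=15: +12·0.0833333° lon, +15·0.0416667° lat → SW at lon -65°, lat -26.375°.
Cell spans 0.0833333° lon × 0.0416667° lat. Centre is SW corner plus half of each.
latitude 26.3542° S, longitude 64.9583° W.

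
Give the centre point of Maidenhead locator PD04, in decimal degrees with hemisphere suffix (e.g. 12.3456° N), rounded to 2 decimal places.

Field P=15, D=3: +15·20° lon, +3·10° lat → SW at lon 120°, lat -60°.
Square 0, 4: +0·2° lon, +4·1° lat → SW at lon 120°, lat -56°.
Cell spans 2° lon × 1° lat. Centre is SW corner plus half of each.
latitude 55.50° S, longitude 121.00° E.

55.50° S, 121.00° E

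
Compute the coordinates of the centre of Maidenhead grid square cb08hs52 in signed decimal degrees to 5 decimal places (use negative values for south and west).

-71.23958, -139.37083

Field C=2, B=1: +2·20° lon, +1·10° lat → SW at lon -140°, lat -80°.
Square 0, 8: +0·2° lon, +8·1° lat → SW at lon -140°, lat -72°.
Subsquare h=7, s=18: +7·0.0833333° lon, +18·0.0416667° lat → SW at lon -139.417°, lat -71.25°.
Extended square 5, 2: +5·0.00833333° lon, +2·0.00416667° lat → SW at lon -139.375°, lat -71.2417°.
Cell spans 0.00833333° lon × 0.00416667° lat. Centre is SW corner plus half of each.
latitude -71.23958, longitude -139.37083.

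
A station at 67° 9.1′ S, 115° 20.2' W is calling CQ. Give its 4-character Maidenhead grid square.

Offset from 180°W / 90°S: lon 64.66°, lat 22.85°.
Field (20°×10°, letters A–R): lon ⌊64.66/20⌋ = 3 → D; lat ⌊22.85/10⌋ = 2 → C.
Square (2°×1°, digits 0–9): lon ⌊4.66/2⌋ = 2; lat ⌊2.85/1⌋ = 2.

DC22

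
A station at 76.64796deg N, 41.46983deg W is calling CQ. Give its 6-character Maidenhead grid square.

GQ96gp

Shift to the Maidenhead origin (180°W, 90°S): lon 138.5302, lat 166.6480.
Field (20°×10°, letters A–R): 138.5302/20 → 6 → G, 166.6480/10 → 16 → Q; chars GQ.
Square (2°×1°, digits 0–9): 18.5302/2 → 9, 6.6480/1 → 6; chars 96.
Subsquare (5′×2.5′, letters a–x): 0.5302/0.0833333 → 6 → g, 0.6480/0.0416667 → 15 → p; chars gp.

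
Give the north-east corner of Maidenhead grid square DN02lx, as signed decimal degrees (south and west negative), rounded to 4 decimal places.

Field D=3, N=13: +3·20° lon, +13·10° lat → SW at lon -120°, lat 40°.
Square 0, 2: +0·2° lon, +2·1° lat → SW at lon -120°, lat 42°.
Subsquare l=11, x=23: +11·0.0833333° lon, +23·0.0416667° lat → SW at lon -119.083°, lat 42.9583°.
Cell spans 0.0833333° lon × 0.0416667° lat. NE corner is SW corner plus one full cell.
latitude 43.0000, longitude -119.0000.

43.0000, -119.0000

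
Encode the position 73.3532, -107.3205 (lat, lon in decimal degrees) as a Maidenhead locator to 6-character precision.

DQ63ii

Add 180° to longitude and 90° to latitude: 72.6795, 163.3532.
Field (20°×10°, letters A–R): 72.6795/20 → 3 → D, 163.3532/10 → 16 → Q; chars DQ.
Square (2°×1°, digits 0–9): 12.6795/2 → 6, 3.3532/1 → 3; chars 63.
Subsquare (5′×2.5′, letters a–x): 0.6795/0.0833333 → 8 → i, 0.3532/0.0416667 → 8 → i; chars ii.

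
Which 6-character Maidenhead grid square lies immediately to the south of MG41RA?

Latitude subsquare a = 0; −1 → -1, wraps to 23 = x, carry into square.
Latitude square 1; −1 → 0.
The longitude characters are unchanged.

MG40rx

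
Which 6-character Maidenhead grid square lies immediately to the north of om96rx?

OM97ra

Latitude subsquare x = 23; +1 → 24, wraps to 0 = a, carry into square.
Latitude square 6; +1 → 7.
The longitude characters are unchanged.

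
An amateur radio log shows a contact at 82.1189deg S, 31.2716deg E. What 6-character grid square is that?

KA57pv

Offset from 180°W / 90°S: lon 211.2716°, lat 7.8811°.
Field (20°×10°, letters A–R): 211.2716/20 → 10 → K, 7.8811/10 → 0 → A; chars KA.
Square (2°×1°, digits 0–9): 11.2716/2 → 5, 7.8811/1 → 7; chars 57.
Subsquare (5′×2.5′, letters a–x): 1.2716/0.0833333 → 15 → p, 0.8811/0.0416667 → 21 → v; chars pv.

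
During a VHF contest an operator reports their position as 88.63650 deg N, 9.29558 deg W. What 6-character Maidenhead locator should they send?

IR58ip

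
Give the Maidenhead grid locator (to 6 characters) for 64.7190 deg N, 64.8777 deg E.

MP24kr

Add 180° to longitude and 90° to latitude: 244.8777, 154.7190.
Field: lon ⌊244.8777/20⌋ = 12 → M; lat ⌊154.7190/10⌋ = 15 → P.
Square: lon ⌊4.8777/2⌋ = 2; lat ⌊4.7190/1⌋ = 4.
Subsquare: lon ⌊0.8777/0.0833333⌋ = 10 → k; lat ⌊0.7190/0.0416667⌋ = 17 → r.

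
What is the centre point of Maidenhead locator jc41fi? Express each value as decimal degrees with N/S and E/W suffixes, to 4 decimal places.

Field J=9, C=2: +9·20° lon, +2·10° lat → SW at lon 0°, lat -70°.
Square 4, 1: +4·2° lon, +1·1° lat → SW at lon 8°, lat -69°.
Subsquare f=5, i=8: +5·0.0833333° lon, +8·0.0416667° lat → SW at lon 8.41667°, lat -68.6667°.
Cell spans 0.0833333° lon × 0.0416667° lat. Centre is SW corner plus half of each.
latitude 68.6458° S, longitude 8.4583° E.

68.6458° S, 8.4583° E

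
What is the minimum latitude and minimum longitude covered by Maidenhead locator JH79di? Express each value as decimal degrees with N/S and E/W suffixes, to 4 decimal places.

10.6667° S, 14.2500° E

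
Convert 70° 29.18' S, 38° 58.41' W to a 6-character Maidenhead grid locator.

HB09mm

Offset from 180°W / 90°S: lon 141.0265°, lat 19.5137°.
Field (20°×10°, letters A–R): lon ⌊141.0265/20⌋ = 7 → H; lat ⌊19.5137/10⌋ = 1 → B.
Square (2°×1°, digits 0–9): lon ⌊1.0265/2⌋ = 0; lat ⌊9.5137/1⌋ = 9.
Subsquare (5′×2.5′, letters a–x): lon ⌊1.0265/0.0833333⌋ = 12 → m; lat ⌊0.5137/0.0416667⌋ = 12 → m.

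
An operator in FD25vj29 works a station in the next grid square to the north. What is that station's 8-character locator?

FD25vk20

Latitude extended square 9; +1 → 10, wraps to 0, carry into subsquare.
Latitude subsquare j = 9; +1 → 10 = k.
The longitude characters are unchanged.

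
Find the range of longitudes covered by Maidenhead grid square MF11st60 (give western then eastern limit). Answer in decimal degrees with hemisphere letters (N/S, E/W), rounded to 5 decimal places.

Field M=12, F=5: +12·20° lon, +5·10° lat → SW at lon 60°, lat -40°.
Square 1, 1: +1·2° lon, +1·1° lat → SW at lon 62°, lat -39°.
Subsquare s=18, t=19: +18·0.0833333° lon, +19·0.0416667° lat → SW at lon 63.5°, lat -38.2083°.
Extended square 6, 0: +6·0.00833333° lon, +0·0.00416667° lat → SW at lon 63.55°, lat -38.2083°.
Cell spans 0.00833333° lon × 0.00416667° lat.
west 63.55000° E, east 63.55833° E.

63.55000° E, 63.55833° E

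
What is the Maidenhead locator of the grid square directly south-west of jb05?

IB94

Longitude square 0; −1 → -1, wraps to 9, carry into field.
Longitude field J = 9; −1 → 8 = I.
Latitude square 5; −1 → 4.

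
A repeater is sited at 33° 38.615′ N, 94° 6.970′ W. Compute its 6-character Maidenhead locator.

EM23wp

Add 180° to longitude and 90° to latitude: 85.8838, 123.6436.
Field (20°×10°, letters A–R): 85.8838/20 → 4 → E, 123.6436/10 → 12 → M; chars EM.
Square (2°×1°, digits 0–9): 5.8838/2 → 2, 3.6436/1 → 3; chars 23.
Subsquare (5′×2.5′, letters a–x): 1.8838/0.0833333 → 22 → w, 0.6436/0.0416667 → 15 → p; chars wp.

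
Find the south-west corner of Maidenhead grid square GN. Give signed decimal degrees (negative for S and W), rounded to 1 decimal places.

40.0, -60.0

Field G=6, N=13: +6·20° lon, +13·10° lat → SW at lon -60°, lat 40°.
latitude 40.0, longitude -60.0.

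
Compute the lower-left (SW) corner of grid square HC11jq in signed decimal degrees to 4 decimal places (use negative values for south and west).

Field H=7, C=2: +7·20° lon, +2·10° lat → SW at lon -40°, lat -70°.
Square 1, 1: +1·2° lon, +1·1° lat → SW at lon -38°, lat -69°.
Subsquare j=9, q=16: +9·0.0833333° lon, +16·0.0416667° lat → SW at lon -37.25°, lat -68.3333°.
latitude -68.3333, longitude -37.2500.

-68.3333, -37.2500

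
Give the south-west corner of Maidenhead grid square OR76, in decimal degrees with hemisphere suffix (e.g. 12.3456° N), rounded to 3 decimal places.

86.000° N, 114.000° E

Field O=14, R=17: +14·20° lon, +17·10° lat → SW at lon 100°, lat 80°.
Square 7, 6: +7·2° lon, +6·1° lat → SW at lon 114°, lat 86°.
latitude 86.000° N, longitude 114.000° E.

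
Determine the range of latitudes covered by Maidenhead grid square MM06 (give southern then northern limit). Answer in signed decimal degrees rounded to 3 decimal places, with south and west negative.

Field M=12, M=12: +12·20° lon, +12·10° lat → SW at lon 60°, lat 30°.
Square 0, 6: +0·2° lon, +6·1° lat → SW at lon 60°, lat 36°.
Cell spans 2° lon × 1° lat.
south 36.000, north 37.000.

36.000, 37.000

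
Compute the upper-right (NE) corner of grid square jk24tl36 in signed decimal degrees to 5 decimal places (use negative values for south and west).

14.48750, 5.61667

Field J=9, K=10: +9·20° lon, +10·10° lat → SW at lon 0°, lat 10°.
Square 2, 4: +2·2° lon, +4·1° lat → SW at lon 4°, lat 14°.
Subsquare t=19, l=11: +19·0.0833333° lon, +11·0.0416667° lat → SW at lon 5.58333°, lat 14.4583°.
Extended square 3, 6: +3·0.00833333° lon, +6·0.00416667° lat → SW at lon 5.60833°, lat 14.4833°.
Cell spans 0.00833333° lon × 0.00416667° lat. NE corner is SW corner plus one full cell.
latitude 14.48750, longitude 5.61667.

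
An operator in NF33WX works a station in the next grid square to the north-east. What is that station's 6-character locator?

NF34xa

Longitude subsquare w = 22; +1 → 23 = x.
Latitude subsquare x = 23; +1 → 24, wraps to 0 = a, carry into square.
Latitude square 3; +1 → 4.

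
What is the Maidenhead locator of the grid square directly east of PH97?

QH07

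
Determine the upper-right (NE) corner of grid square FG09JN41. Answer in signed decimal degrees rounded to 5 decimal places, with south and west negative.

Field F=5, G=6: +5·20° lon, +6·10° lat → SW at lon -80°, lat -30°.
Square 0, 9: +0·2° lon, +9·1° lat → SW at lon -80°, lat -21°.
Subsquare j=9, n=13: +9·0.0833333° lon, +13·0.0416667° lat → SW at lon -79.25°, lat -20.4583°.
Extended square 4, 1: +4·0.00833333° lon, +1·0.00416667° lat → SW at lon -79.2167°, lat -20.4542°.
Cell spans 0.00833333° lon × 0.00416667° lat. NE corner is SW corner plus one full cell.
latitude -20.45000, longitude -79.20833.

-20.45000, -79.20833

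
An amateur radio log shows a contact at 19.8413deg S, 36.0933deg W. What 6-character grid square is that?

HH10wd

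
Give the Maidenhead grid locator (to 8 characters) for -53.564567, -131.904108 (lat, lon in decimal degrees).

Offset from 180°W / 90°S: lon 48.09589°, lat 36.43543°.
Field (20°×10°, letters A–R): lon ⌊48.09589/20⌋ = 2 → C; lat ⌊36.43543/10⌋ = 3 → D.
Square (2°×1°, digits 0–9): lon ⌊8.09589/2⌋ = 4; lat ⌊6.43543/1⌋ = 6.
Subsquare (5′×2.5′, letters a–x): lon ⌊0.09589/0.0833333⌋ = 1 → b; lat ⌊0.43543/0.0416667⌋ = 10 → k.
Extended square (30″×15″, digits 0–9): lon ⌊0.01256/0.00833333⌋ = 1; lat ⌊0.01877/0.00416667⌋ = 4.

CD46bk14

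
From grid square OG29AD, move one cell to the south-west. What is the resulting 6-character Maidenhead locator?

OG19xc

Longitude subsquare a = 0; −1 → -1, wraps to 23 = x, carry into square.
Longitude square 2; −1 → 1.
Latitude subsquare d = 3; −1 → 2 = c.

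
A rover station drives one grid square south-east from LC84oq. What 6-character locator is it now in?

LC84pp

Longitude subsquare o = 14; +1 → 15 = p.
Latitude subsquare q = 16; −1 → 15 = p.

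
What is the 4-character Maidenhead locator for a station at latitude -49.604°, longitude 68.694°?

ME40

Offset from 180°W / 90°S: lon 248.69°, lat 40.40°.
Field: 248.69/20 → 12 → M, 40.40/10 → 4 → E; chars ME.
Square: 8.69/2 → 4, 0.40/1 → 0; chars 40.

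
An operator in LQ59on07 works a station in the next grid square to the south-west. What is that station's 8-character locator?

Longitude extended square 0; −1 → -1, wraps to 9, carry into subsquare.
Longitude subsquare o = 14; −1 → 13 = n.
Latitude extended square 7; −1 → 6.

LQ59nn96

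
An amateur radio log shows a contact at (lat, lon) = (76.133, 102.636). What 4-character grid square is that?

Shift to the Maidenhead origin (180°W, 90°S): lon 282.64, lat 166.13.
Field: 282.64/20 → 14 → O, 166.13/10 → 16 → Q; chars OQ.
Square: 2.64/2 → 1, 6.13/1 → 6; chars 16.

OQ16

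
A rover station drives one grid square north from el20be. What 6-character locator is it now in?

Latitude subsquare e = 4; +1 → 5 = f.
The longitude characters are unchanged.

EL20bf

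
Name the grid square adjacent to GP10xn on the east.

Longitude subsquare x = 23; +1 → 24, wraps to 0 = a, carry into square.
Longitude square 1; +1 → 2.
The latitude characters are unchanged.

GP20an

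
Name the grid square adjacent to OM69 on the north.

Latitude square 9; +1 → 10, wraps to 0, carry into field.
Latitude field M = 12; +1 → 13 = N.
The longitude characters are unchanged.

ON60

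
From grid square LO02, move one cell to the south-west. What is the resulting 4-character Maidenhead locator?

KO91

Longitude square 0; −1 → -1, wraps to 9, carry into field.
Longitude field L = 11; −1 → 10 = K.
Latitude square 2; −1 → 1.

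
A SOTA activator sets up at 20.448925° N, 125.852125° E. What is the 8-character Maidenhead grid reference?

Add 180° to longitude and 90° to latitude: 305.85213, 110.44893.
Field (20°×10°, letters A–R): lon ⌊305.85213/20⌋ = 15 → P; lat ⌊110.44893/10⌋ = 11 → L.
Square (2°×1°, digits 0–9): lon ⌊5.85213/2⌋ = 2; lat ⌊0.44893/1⌋ = 0.
Subsquare (5′×2.5′, letters a–x): lon ⌊1.85213/0.0833333⌋ = 22 → w; lat ⌊0.44893/0.0416667⌋ = 10 → k.
Extended square (30″×15″, digits 0–9): lon ⌊0.01879/0.00833333⌋ = 2; lat ⌊0.03226/0.00416667⌋ = 7.

PL20wk27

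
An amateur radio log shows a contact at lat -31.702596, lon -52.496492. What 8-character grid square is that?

Offset from 180°W / 90°S: lon 127.50351°, lat 58.29740°.
Field: lon ⌊127.50351/20⌋ = 6 → G; lat ⌊58.29740/10⌋ = 5 → F.
Square: lon ⌊7.50351/2⌋ = 3; lat ⌊8.29740/1⌋ = 8.
Subsquare: lon ⌊1.50351/0.0833333⌋ = 18 → s; lat ⌊0.29740/0.0416667⌋ = 7 → h.
Extended square: lon ⌊0.00351/0.00833333⌋ = 0; lat ⌊0.00574/0.00416667⌋ = 1.

GF38sh01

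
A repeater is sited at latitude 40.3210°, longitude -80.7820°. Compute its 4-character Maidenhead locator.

EN90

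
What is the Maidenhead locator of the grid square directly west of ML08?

Longitude square 0; −1 → -1, wraps to 9, carry into field.
Longitude field M = 12; −1 → 11 = L.
The latitude characters are unchanged.

LL98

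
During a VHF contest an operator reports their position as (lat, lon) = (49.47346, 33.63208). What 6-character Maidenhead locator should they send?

KN69tl

Shift to the Maidenhead origin (180°W, 90°S): lon 213.6321, lat 139.4735.
Field: 213.6321/20 → 10 → K, 139.4735/10 → 13 → N; chars KN.
Square: 13.6321/2 → 6, 9.4735/1 → 9; chars 69.
Subsquare: 1.6321/0.0833333 → 19 → t, 0.4735/0.0416667 → 11 → l; chars tl.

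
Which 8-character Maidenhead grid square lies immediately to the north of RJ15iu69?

Latitude extended square 9; +1 → 10, wraps to 0, carry into subsquare.
Latitude subsquare u = 20; +1 → 21 = v.
The longitude characters are unchanged.

RJ15iv60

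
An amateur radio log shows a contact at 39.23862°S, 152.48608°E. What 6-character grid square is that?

QF60fs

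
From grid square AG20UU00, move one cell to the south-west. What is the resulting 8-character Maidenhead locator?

AG20tt99

Longitude extended square 0; −1 → -1, wraps to 9, carry into subsquare.
Longitude subsquare u = 20; −1 → 19 = t.
Latitude extended square 0; −1 → -1, wraps to 9, carry into subsquare.
Latitude subsquare u = 20; −1 → 19 = t.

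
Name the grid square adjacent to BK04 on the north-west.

AK95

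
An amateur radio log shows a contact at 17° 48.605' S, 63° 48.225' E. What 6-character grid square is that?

MH12ve

Offset from 180°W / 90°S: lon 243.8038°, lat 72.1899°.
Field (20°×10°, letters A–R): lon ⌊243.8038/20⌋ = 12 → M; lat ⌊72.1899/10⌋ = 7 → H.
Square (2°×1°, digits 0–9): lon ⌊3.8038/2⌋ = 1; lat ⌊2.1899/1⌋ = 2.
Subsquare (5′×2.5′, letters a–x): lon ⌊1.8038/0.0833333⌋ = 21 → v; lat ⌊0.1899/0.0416667⌋ = 4 → e.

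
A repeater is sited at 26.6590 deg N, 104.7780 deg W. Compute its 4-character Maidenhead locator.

DL76

Shift to the Maidenhead origin (180°W, 90°S): lon 75.22, lat 116.66.
Field: lon ⌊75.22/20⌋ = 3 → D; lat ⌊116.66/10⌋ = 11 → L.
Square: lon ⌊15.22/2⌋ = 7; lat ⌊6.66/1⌋ = 6.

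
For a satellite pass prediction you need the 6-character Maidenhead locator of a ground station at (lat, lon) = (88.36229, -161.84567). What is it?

Offset from 180°W / 90°S: lon 18.1543°, lat 178.3623°.
Field: lon ⌊18.1543/20⌋ = 0 → A; lat ⌊178.3623/10⌋ = 17 → R.
Square: lon ⌊18.1543/2⌋ = 9; lat ⌊8.3623/1⌋ = 8.
Subsquare: lon ⌊0.1543/0.0833333⌋ = 1 → b; lat ⌊0.3623/0.0416667⌋ = 8 → i.

AR98bi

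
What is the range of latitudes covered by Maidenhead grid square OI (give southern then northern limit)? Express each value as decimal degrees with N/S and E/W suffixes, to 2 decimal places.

10.00° S, 0.00° N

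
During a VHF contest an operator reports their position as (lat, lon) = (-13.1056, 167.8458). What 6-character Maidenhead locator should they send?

Offset from 180°W / 90°S: lon 347.8458°, lat 76.8944°.
Field: lon ⌊347.8458/20⌋ = 17 → R; lat ⌊76.8944/10⌋ = 7 → H.
Square: lon ⌊7.8458/2⌋ = 3; lat ⌊6.8944/1⌋ = 6.
Subsquare: lon ⌊1.8458/0.0833333⌋ = 22 → w; lat ⌊0.8944/0.0416667⌋ = 21 → v.

RH36wv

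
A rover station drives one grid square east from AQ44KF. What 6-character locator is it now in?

Longitude subsquare k = 10; +1 → 11 = l.
The latitude characters are unchanged.

AQ44lf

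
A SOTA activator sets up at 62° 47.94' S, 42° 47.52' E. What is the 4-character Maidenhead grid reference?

LC17

Offset from 180°W / 90°S: lon 222.79°, lat 27.20°.
Field (20°×10°, letters A–R): lon ⌊222.79/20⌋ = 11 → L; lat ⌊27.20/10⌋ = 2 → C.
Square (2°×1°, digits 0–9): lon ⌊2.79/2⌋ = 1; lat ⌊7.20/1⌋ = 7.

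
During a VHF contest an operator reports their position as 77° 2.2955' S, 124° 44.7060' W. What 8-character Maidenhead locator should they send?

CB72px00

Shift to the Maidenhead origin (180°W, 90°S): lon 55.25490, lat 12.96174.
Field: 55.25490/20 → 2 → C, 12.96174/10 → 1 → B; chars CB.
Square: 15.25490/2 → 7, 2.96174/1 → 2; chars 72.
Subsquare: 1.25490/0.0833333 → 15 → p, 0.96174/0.0416667 → 23 → x; chars px.
Extended square: 0.00490/0.00833333 → 0, 0.00341/0.00416667 → 0; chars 00.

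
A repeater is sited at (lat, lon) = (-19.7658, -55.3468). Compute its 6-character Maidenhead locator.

GH20hf

Add 180° to longitude and 90° to latitude: 124.6532, 70.2342.
Field: lon ⌊124.6532/20⌋ = 6 → G; lat ⌊70.2342/10⌋ = 7 → H.
Square: lon ⌊4.6532/2⌋ = 2; lat ⌊0.2342/1⌋ = 0.
Subsquare: lon ⌊0.6532/0.0833333⌋ = 7 → h; lat ⌊0.2342/0.0416667⌋ = 5 → f.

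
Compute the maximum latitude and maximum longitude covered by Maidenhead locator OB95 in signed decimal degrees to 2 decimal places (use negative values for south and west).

Field O=14, B=1: +14·20° lon, +1·10° lat → SW at lon 100°, lat -80°.
Square 9, 5: +9·2° lon, +5·1° lat → SW at lon 118°, lat -75°.
Cell spans 2° lon × 1° lat. NE corner is SW corner plus one full cell.
latitude -74.00, longitude 120.00.

-74.00, 120.00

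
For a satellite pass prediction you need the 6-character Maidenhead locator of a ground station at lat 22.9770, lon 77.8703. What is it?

ML82wx

Shift to the Maidenhead origin (180°W, 90°S): lon 257.8703, lat 112.9770.
Field (20°×10°, letters A–R): 257.8703/20 → 12 → M, 112.9770/10 → 11 → L; chars ML.
Square (2°×1°, digits 0–9): 17.8703/2 → 8, 2.9770/1 → 2; chars 82.
Subsquare (5′×2.5′, letters a–x): 1.8703/0.0833333 → 22 → w, 0.9770/0.0416667 → 23 → x; chars wx.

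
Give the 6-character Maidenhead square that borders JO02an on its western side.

Longitude subsquare a = 0; −1 → -1, wraps to 23 = x, carry into square.
Longitude square 0; −1 → -1, wraps to 9, carry into field.
Longitude field J = 9; −1 → 8 = I.
The latitude characters are unchanged.

IO92xn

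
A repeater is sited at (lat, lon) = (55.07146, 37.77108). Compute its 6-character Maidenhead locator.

KO85vb

Shift to the Maidenhead origin (180°W, 90°S): lon 217.7711, lat 145.0715.
Field: lon ⌊217.7711/20⌋ = 10 → K; lat ⌊145.0715/10⌋ = 14 → O.
Square: lon ⌊17.7711/2⌋ = 8; lat ⌊5.0715/1⌋ = 5.
Subsquare: lon ⌊1.7711/0.0833333⌋ = 21 → v; lat ⌊0.0715/0.0416667⌋ = 1 → b.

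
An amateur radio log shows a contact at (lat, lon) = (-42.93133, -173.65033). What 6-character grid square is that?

AE37eb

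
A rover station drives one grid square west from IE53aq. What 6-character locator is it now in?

IE43xq

Longitude subsquare a = 0; −1 → -1, wraps to 23 = x, carry into square.
Longitude square 5; −1 → 4.
The latitude characters are unchanged.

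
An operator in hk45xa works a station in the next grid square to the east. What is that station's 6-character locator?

Longitude subsquare x = 23; +1 → 24, wraps to 0 = a, carry into square.
Longitude square 4; +1 → 5.
The latitude characters are unchanged.

HK55aa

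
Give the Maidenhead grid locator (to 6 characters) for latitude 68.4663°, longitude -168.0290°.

AP58xl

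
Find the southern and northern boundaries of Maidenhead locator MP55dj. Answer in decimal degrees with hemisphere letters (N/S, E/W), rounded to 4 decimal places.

Field M=12, P=15: +12·20° lon, +15·10° lat → SW at lon 60°, lat 60°.
Square 5, 5: +5·2° lon, +5·1° lat → SW at lon 70°, lat 65°.
Subsquare d=3, j=9: +3·0.0833333° lon, +9·0.0416667° lat → SW at lon 70.25°, lat 65.375°.
Cell spans 0.0833333° lon × 0.0416667° lat.
south 65.3750° N, north 65.4167° N.

65.3750° N, 65.4167° N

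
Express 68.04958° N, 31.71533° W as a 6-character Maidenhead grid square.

HP48db

Offset from 180°W / 90°S: lon 148.2847°, lat 158.0496°.
Field: lon ⌊148.2847/20⌋ = 7 → H; lat ⌊158.0496/10⌋ = 15 → P.
Square: lon ⌊8.2847/2⌋ = 4; lat ⌊8.0496/1⌋ = 8.
Subsquare: lon ⌊0.2847/0.0833333⌋ = 3 → d; lat ⌊0.0496/0.0416667⌋ = 1 → b.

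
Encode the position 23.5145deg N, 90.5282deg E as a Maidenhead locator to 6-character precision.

Add 180° to longitude and 90° to latitude: 270.5282, 113.5145.
Field: lon ⌊270.5282/20⌋ = 13 → N; lat ⌊113.5145/10⌋ = 11 → L.
Square: lon ⌊10.5282/2⌋ = 5; lat ⌊3.5145/1⌋ = 3.
Subsquare: lon ⌊0.5282/0.0833333⌋ = 6 → g; lat ⌊0.5145/0.0416667⌋ = 12 → m.

NL53gm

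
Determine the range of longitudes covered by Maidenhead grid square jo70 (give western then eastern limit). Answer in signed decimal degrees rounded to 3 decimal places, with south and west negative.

14.000, 16.000

Field J=9, O=14: +9·20° lon, +14·10° lat → SW at lon 0°, lat 50°.
Square 7, 0: +7·2° lon, +0·1° lat → SW at lon 14°, lat 50°.
Cell spans 2° lon × 1° lat.
west 14.000, east 16.000.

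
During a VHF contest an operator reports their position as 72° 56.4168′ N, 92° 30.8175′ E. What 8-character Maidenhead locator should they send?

Add 180° to longitude and 90° to latitude: 272.51362, 162.94028.
Field (20°×10°, letters A–R): lon ⌊272.51362/20⌋ = 13 → N; lat ⌊162.94028/10⌋ = 16 → Q.
Square (2°×1°, digits 0–9): lon ⌊12.51362/2⌋ = 6; lat ⌊2.94028/1⌋ = 2.
Subsquare (5′×2.5′, letters a–x): lon ⌊0.51362/0.0833333⌋ = 6 → g; lat ⌊0.94028/0.0416667⌋ = 22 → w.
Extended square (30″×15″, digits 0–9): lon ⌊0.01362/0.00833333⌋ = 1; lat ⌊0.02361/0.00416667⌋ = 5.

NQ62gw15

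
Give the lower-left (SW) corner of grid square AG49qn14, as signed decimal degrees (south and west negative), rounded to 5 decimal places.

-20.44167, -170.65833

Field A=0, G=6: +0·20° lon, +6·10° lat → SW at lon -180°, lat -30°.
Square 4, 9: +4·2° lon, +9·1° lat → SW at lon -172°, lat -21°.
Subsquare q=16, n=13: +16·0.0833333° lon, +13·0.0416667° lat → SW at lon -170.667°, lat -20.4583°.
Extended square 1, 4: +1·0.00833333° lon, +4·0.00416667° lat → SW at lon -170.658°, lat -20.4417°.
latitude -20.44167, longitude -170.65833.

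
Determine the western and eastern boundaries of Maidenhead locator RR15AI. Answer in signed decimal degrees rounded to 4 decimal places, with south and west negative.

Field R=17, R=17: +17·20° lon, +17·10° lat → SW at lon 160°, lat 80°.
Square 1, 5: +1·2° lon, +5·1° lat → SW at lon 162°, lat 85°.
Subsquare a=0, i=8: +0·0.0833333° lon, +8·0.0416667° lat → SW at lon 162°, lat 85.3333°.
Cell spans 0.0833333° lon × 0.0416667° lat.
west 162.0000, east 162.0833.

162.0000, 162.0833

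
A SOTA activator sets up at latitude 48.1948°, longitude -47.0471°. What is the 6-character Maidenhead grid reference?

Add 180° to longitude and 90° to latitude: 132.9529, 138.1948.
Field (20°×10°, letters A–R): 132.9529/20 → 6 → G, 138.1948/10 → 13 → N; chars GN.
Square (2°×1°, digits 0–9): 12.9529/2 → 6, 8.1948/1 → 8; chars 68.
Subsquare (5′×2.5′, letters a–x): 0.9529/0.0833333 → 11 → l, 0.1948/0.0416667 → 4 → e; chars le.

GN68le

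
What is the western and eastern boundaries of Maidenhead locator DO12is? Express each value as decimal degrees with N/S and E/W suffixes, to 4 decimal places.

117.3333° W, 117.2500° W

Field D=3, O=14: +3·20° lon, +14·10° lat → SW at lon -120°, lat 50°.
Square 1, 2: +1·2° lon, +2·1° lat → SW at lon -118°, lat 52°.
Subsquare i=8, s=18: +8·0.0833333° lon, +18·0.0416667° lat → SW at lon -117.333°, lat 52.75°.
Cell spans 0.0833333° lon × 0.0416667° lat.
west 117.3333° W, east 117.2500° W.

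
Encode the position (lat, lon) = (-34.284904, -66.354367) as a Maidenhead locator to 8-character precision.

Shift to the Maidenhead origin (180°W, 90°S): lon 113.64563, lat 55.71510.
Field: 113.64563/20 → 5 → F, 55.71510/10 → 5 → F; chars FF.
Square: 13.64563/2 → 6, 5.71510/1 → 5; chars 65.
Subsquare: 1.64563/0.0833333 → 19 → t, 0.71510/0.0416667 → 17 → r; chars tr.
Extended square: 0.06230/0.00833333 → 7, 0.00676/0.00416667 → 1; chars 71.

FF65tr71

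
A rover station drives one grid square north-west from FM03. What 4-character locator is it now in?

EM94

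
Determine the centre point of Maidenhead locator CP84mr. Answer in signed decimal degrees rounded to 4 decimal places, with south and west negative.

Field C=2, P=15: +2·20° lon, +15·10° lat → SW at lon -140°, lat 60°.
Square 8, 4: +8·2° lon, +4·1° lat → SW at lon -124°, lat 64°.
Subsquare m=12, r=17: +12·0.0833333° lon, +17·0.0416667° lat → SW at lon -123°, lat 64.7083°.
Cell spans 0.0833333° lon × 0.0416667° lat. Centre is SW corner plus half of each.
latitude 64.7292, longitude -122.9583.

64.7292, -122.9583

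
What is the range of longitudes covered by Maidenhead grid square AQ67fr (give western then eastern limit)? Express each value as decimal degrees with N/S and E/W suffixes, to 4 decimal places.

Field A=0, Q=16: +0·20° lon, +16·10° lat → SW at lon -180°, lat 70°.
Square 6, 7: +6·2° lon, +7·1° lat → SW at lon -168°, lat 77°.
Subsquare f=5, r=17: +5·0.0833333° lon, +17·0.0416667° lat → SW at lon -167.583°, lat 77.7083°.
Cell spans 0.0833333° lon × 0.0416667° lat.
west 167.5833° W, east 167.5000° W.

167.5833° W, 167.5000° W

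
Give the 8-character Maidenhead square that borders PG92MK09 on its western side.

PG92lk99

Longitude extended square 0; −1 → -1, wraps to 9, carry into subsquare.
Longitude subsquare m = 12; −1 → 11 = l.
The latitude characters are unchanged.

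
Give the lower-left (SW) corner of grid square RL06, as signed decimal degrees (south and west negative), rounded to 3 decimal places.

Field R=17, L=11: +17·20° lon, +11·10° lat → SW at lon 160°, lat 20°.
Square 0, 6: +0·2° lon, +6·1° lat → SW at lon 160°, lat 26°.
latitude 26.000, longitude 160.000.

26.000, 160.000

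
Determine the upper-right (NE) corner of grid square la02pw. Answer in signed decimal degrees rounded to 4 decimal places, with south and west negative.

-87.0417, 41.3333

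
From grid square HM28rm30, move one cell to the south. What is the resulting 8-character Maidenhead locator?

HM28rl39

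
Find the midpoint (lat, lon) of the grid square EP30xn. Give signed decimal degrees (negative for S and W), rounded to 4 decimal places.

60.5625, -92.0417

Field E=4, P=15: +4·20° lon, +15·10° lat → SW at lon -100°, lat 60°.
Square 3, 0: +3·2° lon, +0·1° lat → SW at lon -94°, lat 60°.
Subsquare x=23, n=13: +23·0.0833333° lon, +13·0.0416667° lat → SW at lon -92.0833°, lat 60.5417°.
Cell spans 0.0833333° lon × 0.0416667° lat. Centre is SW corner plus half of each.
latitude 60.5625, longitude -92.0417.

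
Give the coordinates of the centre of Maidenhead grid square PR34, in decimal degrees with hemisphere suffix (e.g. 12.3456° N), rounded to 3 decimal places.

Field P=15, R=17: +15·20° lon, +17·10° lat → SW at lon 120°, lat 80°.
Square 3, 4: +3·2° lon, +4·1° lat → SW at lon 126°, lat 84°.
Cell spans 2° lon × 1° lat. Centre is SW corner plus half of each.
latitude 84.500° N, longitude 127.000° E.

84.500° N, 127.000° E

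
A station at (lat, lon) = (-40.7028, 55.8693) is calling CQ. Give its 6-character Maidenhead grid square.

Offset from 180°W / 90°S: lon 235.8693°, lat 49.2972°.
Field (20°×10°, letters A–R): lon ⌊235.8693/20⌋ = 11 → L; lat ⌊49.2972/10⌋ = 4 → E.
Square (2°×1°, digits 0–9): lon ⌊15.8693/2⌋ = 7; lat ⌊9.2972/1⌋ = 9.
Subsquare (5′×2.5′, letters a–x): lon ⌊1.8693/0.0833333⌋ = 22 → w; lat ⌊0.2972/0.0416667⌋ = 7 → h.

LE79wh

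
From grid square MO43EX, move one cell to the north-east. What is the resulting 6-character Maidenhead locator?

MO44fa

Longitude subsquare e = 4; +1 → 5 = f.
Latitude subsquare x = 23; +1 → 24, wraps to 0 = a, carry into square.
Latitude square 3; +1 → 4.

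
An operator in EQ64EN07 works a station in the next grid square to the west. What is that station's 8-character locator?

Longitude extended square 0; −1 → -1, wraps to 9, carry into subsquare.
Longitude subsquare e = 4; −1 → 3 = d.
The latitude characters are unchanged.

EQ64dn97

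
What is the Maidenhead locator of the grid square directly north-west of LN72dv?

LN72cw

Longitude subsquare d = 3; −1 → 2 = c.
Latitude subsquare v = 21; +1 → 22 = w.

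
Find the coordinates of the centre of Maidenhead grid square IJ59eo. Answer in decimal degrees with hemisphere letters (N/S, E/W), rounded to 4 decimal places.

9.6042° N, 9.6250° W

Field I=8, J=9: +8·20° lon, +9·10° lat → SW at lon -20°, lat 0°.
Square 5, 9: +5·2° lon, +9·1° lat → SW at lon -10°, lat 9°.
Subsquare e=4, o=14: +4·0.0833333° lon, +14·0.0416667° lat → SW at lon -9.66667°, lat 9.58333°.
Cell spans 0.0833333° lon × 0.0416667° lat. Centre is SW corner plus half of each.
latitude 9.6042° N, longitude 9.6250° W.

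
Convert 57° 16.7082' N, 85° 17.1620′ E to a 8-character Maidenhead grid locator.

Offset from 180°W / 90°S: lon 265.28603°, lat 147.27847°.
Field: 265.28603/20 → 13 → N, 147.27847/10 → 14 → O; chars NO.
Square: 5.28603/2 → 2, 7.27847/1 → 7; chars 27.
Subsquare: 1.28603/0.0833333 → 15 → p, 0.27847/0.0416667 → 6 → g; chars pg.
Extended square: 0.03603/0.00833333 → 4, 0.02847/0.00416667 → 6; chars 46.

NO27pg46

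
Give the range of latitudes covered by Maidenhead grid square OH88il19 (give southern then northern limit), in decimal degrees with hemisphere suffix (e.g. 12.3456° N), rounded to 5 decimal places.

11.50417° S, 11.50000° S

Field O=14, H=7: +14·20° lon, +7·10° lat → SW at lon 100°, lat -20°.
Square 8, 8: +8·2° lon, +8·1° lat → SW at lon 116°, lat -12°.
Subsquare i=8, l=11: +8·0.0833333° lon, +11·0.0416667° lat → SW at lon 116.667°, lat -11.5417°.
Extended square 1, 9: +1·0.00833333° lon, +9·0.00416667° lat → SW at lon 116.675°, lat -11.5042°.
Cell spans 0.00833333° lon × 0.00416667° lat.
south 11.50417° S, north 11.50000° S.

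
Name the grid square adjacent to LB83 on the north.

LB84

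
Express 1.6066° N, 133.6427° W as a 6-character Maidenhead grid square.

CJ31eo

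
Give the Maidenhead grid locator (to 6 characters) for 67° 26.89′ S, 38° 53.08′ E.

KC92kn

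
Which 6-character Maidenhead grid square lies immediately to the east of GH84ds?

Longitude subsquare d = 3; +1 → 4 = e.
The latitude characters are unchanged.

GH84es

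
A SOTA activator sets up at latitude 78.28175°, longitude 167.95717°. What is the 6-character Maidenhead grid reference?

Add 180° to longitude and 90° to latitude: 347.9572, 168.2817.
Field (20°×10°, letters A–R): lon ⌊347.9572/20⌋ = 17 → R; lat ⌊168.2817/10⌋ = 16 → Q.
Square (2°×1°, digits 0–9): lon ⌊7.9572/2⌋ = 3; lat ⌊8.2817/1⌋ = 8.
Subsquare (5′×2.5′, letters a–x): lon ⌊1.9572/0.0833333⌋ = 23 → x; lat ⌊0.2817/0.0416667⌋ = 6 → g.

RQ38xg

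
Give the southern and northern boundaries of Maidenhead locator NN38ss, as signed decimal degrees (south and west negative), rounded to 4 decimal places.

48.7500, 48.7917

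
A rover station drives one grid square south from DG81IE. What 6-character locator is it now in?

DG81id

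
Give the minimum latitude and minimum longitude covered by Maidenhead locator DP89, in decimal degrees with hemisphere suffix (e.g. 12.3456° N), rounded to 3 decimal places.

Field D=3, P=15: +3·20° lon, +15·10° lat → SW at lon -120°, lat 60°.
Square 8, 9: +8·2° lon, +9·1° lat → SW at lon -104°, lat 69°.
latitude 69.000° N, longitude 104.000° W.

69.000° N, 104.000° W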